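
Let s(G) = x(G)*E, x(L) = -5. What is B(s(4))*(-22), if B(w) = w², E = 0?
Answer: 0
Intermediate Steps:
s(G) = 0 (s(G) = -5*0 = 0)
B(s(4))*(-22) = 0²*(-22) = 0*(-22) = 0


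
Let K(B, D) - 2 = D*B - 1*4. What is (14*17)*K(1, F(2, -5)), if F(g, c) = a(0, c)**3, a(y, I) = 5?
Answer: 29274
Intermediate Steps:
F(g, c) = 125 (F(g, c) = 5**3 = 125)
K(B, D) = -2 + B*D (K(B, D) = 2 + (D*B - 1*4) = 2 + (B*D - 4) = 2 + (-4 + B*D) = -2 + B*D)
(14*17)*K(1, F(2, -5)) = (14*17)*(-2 + 1*125) = 238*(-2 + 125) = 238*123 = 29274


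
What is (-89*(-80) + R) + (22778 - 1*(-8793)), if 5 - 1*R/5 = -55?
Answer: 38991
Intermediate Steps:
R = 300 (R = 25 - 5*(-55) = 25 + 275 = 300)
(-89*(-80) + R) + (22778 - 1*(-8793)) = (-89*(-80) + 300) + (22778 - 1*(-8793)) = (7120 + 300) + (22778 + 8793) = 7420 + 31571 = 38991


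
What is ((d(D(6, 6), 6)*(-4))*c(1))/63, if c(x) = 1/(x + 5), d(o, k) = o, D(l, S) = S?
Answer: -4/63 ≈ -0.063492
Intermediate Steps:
c(x) = 1/(5 + x)
((d(D(6, 6), 6)*(-4))*c(1))/63 = ((6*(-4))/(5 + 1))/63 = -24/6*(1/63) = -24*1/6*(1/63) = -4*1/63 = -4/63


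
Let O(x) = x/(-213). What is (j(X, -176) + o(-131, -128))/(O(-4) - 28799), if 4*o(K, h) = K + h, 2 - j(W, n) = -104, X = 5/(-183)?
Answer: -3195/2230612 ≈ -0.0014323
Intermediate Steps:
X = -5/183 (X = 5*(-1/183) = -5/183 ≈ -0.027322)
j(W, n) = 106 (j(W, n) = 2 - 1*(-104) = 2 + 104 = 106)
o(K, h) = K/4 + h/4 (o(K, h) = (K + h)/4 = K/4 + h/4)
O(x) = -x/213 (O(x) = x*(-1/213) = -x/213)
(j(X, -176) + o(-131, -128))/(O(-4) - 28799) = (106 + ((¼)*(-131) + (¼)*(-128)))/(-1/213*(-4) - 28799) = (106 + (-131/4 - 32))/(4/213 - 28799) = (106 - 259/4)/(-6134183/213) = (165/4)*(-213/6134183) = -3195/2230612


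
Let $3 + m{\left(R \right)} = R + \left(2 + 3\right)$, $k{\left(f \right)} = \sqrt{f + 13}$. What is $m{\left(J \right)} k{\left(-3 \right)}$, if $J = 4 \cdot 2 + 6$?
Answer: $16 \sqrt{10} \approx 50.596$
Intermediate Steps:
$k{\left(f \right)} = \sqrt{13 + f}$
$J = 14$ ($J = 8 + 6 = 14$)
$m{\left(R \right)} = 2 + R$ ($m{\left(R \right)} = -3 + \left(R + \left(2 + 3\right)\right) = -3 + \left(R + 5\right) = -3 + \left(5 + R\right) = 2 + R$)
$m{\left(J \right)} k{\left(-3 \right)} = \left(2 + 14\right) \sqrt{13 - 3} = 16 \sqrt{10}$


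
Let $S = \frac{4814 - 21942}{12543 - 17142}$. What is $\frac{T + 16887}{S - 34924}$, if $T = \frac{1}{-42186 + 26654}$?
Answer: $- \frac{1206266572917}{2494413541136} \approx -0.48359$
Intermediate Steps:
$T = - \frac{1}{15532}$ ($T = \frac{1}{-15532} = - \frac{1}{15532} \approx -6.4383 \cdot 10^{-5}$)
$S = \frac{17128}{4599}$ ($S = - \frac{17128}{-4599} = \left(-17128\right) \left(- \frac{1}{4599}\right) = \frac{17128}{4599} \approx 3.7243$)
$\frac{T + 16887}{S - 34924} = \frac{- \frac{1}{15532} + 16887}{\frac{17128}{4599} - 34924} = \frac{262288883}{15532 \left(- \frac{160598348}{4599}\right)} = \frac{262288883}{15532} \left(- \frac{4599}{160598348}\right) = - \frac{1206266572917}{2494413541136}$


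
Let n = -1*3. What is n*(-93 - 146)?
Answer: 717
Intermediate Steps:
n = -3
n*(-93 - 146) = -3*(-93 - 146) = -3*(-239) = 717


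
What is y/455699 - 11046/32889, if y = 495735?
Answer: 3756859087/4995828137 ≈ 0.75200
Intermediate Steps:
y/455699 - 11046/32889 = 495735/455699 - 11046/32889 = 495735*(1/455699) - 11046*1/32889 = 495735/455699 - 3682/10963 = 3756859087/4995828137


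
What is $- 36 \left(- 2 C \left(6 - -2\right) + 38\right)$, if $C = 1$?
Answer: $-792$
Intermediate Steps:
$- 36 \left(- 2 C \left(6 - -2\right) + 38\right) = - 36 \left(\left(-2\right) 1 \left(6 - -2\right) + 38\right) = - 36 \left(- 2 \left(6 + 2\right) + 38\right) = - 36 \left(\left(-2\right) 8 + 38\right) = - 36 \left(-16 + 38\right) = \left(-36\right) 22 = -792$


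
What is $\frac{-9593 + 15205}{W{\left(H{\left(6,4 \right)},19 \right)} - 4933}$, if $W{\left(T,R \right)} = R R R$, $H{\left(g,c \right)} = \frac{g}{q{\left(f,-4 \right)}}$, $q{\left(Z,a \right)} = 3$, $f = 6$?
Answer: $\frac{2806}{963} \approx 2.9138$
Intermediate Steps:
$H{\left(g,c \right)} = \frac{g}{3}$
$W{\left(T,R \right)} = R^{3}$ ($W{\left(T,R \right)} = R^{2} R = R^{3}$)
$\frac{-9593 + 15205}{W{\left(H{\left(6,4 \right)},19 \right)} - 4933} = \frac{-9593 + 15205}{19^{3} - 4933} = \frac{5612}{6859 - 4933} = \frac{5612}{1926} = 5612 \cdot \frac{1}{1926} = \frac{2806}{963}$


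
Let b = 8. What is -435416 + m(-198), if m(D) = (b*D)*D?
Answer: -121784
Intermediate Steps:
m(D) = 8*D**2 (m(D) = (8*D)*D = 8*D**2)
-435416 + m(-198) = -435416 + 8*(-198)**2 = -435416 + 8*39204 = -435416 + 313632 = -121784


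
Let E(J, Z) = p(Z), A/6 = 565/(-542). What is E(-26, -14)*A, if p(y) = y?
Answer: 23730/271 ≈ 87.565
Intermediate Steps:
A = -1695/271 (A = 6*(565/(-542)) = 6*(565*(-1/542)) = 6*(-565/542) = -1695/271 ≈ -6.2546)
E(J, Z) = Z
E(-26, -14)*A = -14*(-1695/271) = 23730/271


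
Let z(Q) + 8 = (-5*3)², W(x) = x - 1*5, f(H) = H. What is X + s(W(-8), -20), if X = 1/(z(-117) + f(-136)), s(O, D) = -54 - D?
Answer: -2753/81 ≈ -33.988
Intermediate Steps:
W(x) = -5 + x (W(x) = x - 5 = -5 + x)
z(Q) = 217 (z(Q) = -8 + (-5*3)² = -8 + (-15)² = -8 + 225 = 217)
X = 1/81 (X = 1/(217 - 136) = 1/81 ≈ 0.012346)
X + s(W(-8), -20) = 1/81 + (-54 - 1*(-20)) = 1/81 + (-54 + 20) = 1/81 - 34 = -2753/81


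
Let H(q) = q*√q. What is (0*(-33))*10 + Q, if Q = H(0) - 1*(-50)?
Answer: 50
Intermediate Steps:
H(q) = q^(3/2)
Q = 50 (Q = 0^(3/2) - 1*(-50) = 0 + 50 = 50)
(0*(-33))*10 + Q = (0*(-33))*10 + 50 = 0*10 + 50 = 0 + 50 = 50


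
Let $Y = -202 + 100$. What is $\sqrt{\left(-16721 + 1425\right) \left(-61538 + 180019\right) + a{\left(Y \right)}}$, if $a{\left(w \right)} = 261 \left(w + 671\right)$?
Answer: $i \sqrt{1812136867} \approx 42569.0 i$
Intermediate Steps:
$Y = -102$
$a{\left(w \right)} = 175131 + 261 w$ ($a{\left(w \right)} = 261 \left(671 + w\right) = 175131 + 261 w$)
$\sqrt{\left(-16721 + 1425\right) \left(-61538 + 180019\right) + a{\left(Y \right)}} = \sqrt{\left(-16721 + 1425\right) \left(-61538 + 180019\right) + \left(175131 + 261 \left(-102\right)\right)} = \sqrt{\left(-15296\right) 118481 + \left(175131 - 26622\right)} = \sqrt{-1812285376 + 148509} = \sqrt{-1812136867} = i \sqrt{1812136867}$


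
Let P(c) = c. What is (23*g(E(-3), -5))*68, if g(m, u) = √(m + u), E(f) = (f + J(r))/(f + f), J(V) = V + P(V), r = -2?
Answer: 782*I*√138/3 ≈ 3062.1*I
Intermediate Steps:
J(V) = 2*V (J(V) = V + V = 2*V)
E(f) = (-4 + f)/(2*f) (E(f) = (f + 2*(-2))/(f + f) = (f - 4)/((2*f)) = (-4 + f)*(1/(2*f)) = (-4 + f)/(2*f))
(23*g(E(-3), -5))*68 = (23*√((½)*(-4 - 3)/(-3) - 5))*68 = (23*√((½)*(-⅓)*(-7) - 5))*68 = (23*√(7/6 - 5))*68 = (23*√(-23/6))*68 = (23*(I*√138/6))*68 = (23*I*√138/6)*68 = 782*I*√138/3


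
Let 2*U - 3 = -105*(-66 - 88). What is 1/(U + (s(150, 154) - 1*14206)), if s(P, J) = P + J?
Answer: -2/11631 ≈ -0.00017195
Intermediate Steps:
s(P, J) = J + P
U = 16173/2 (U = 3/2 + (-105*(-66 - 88))/2 = 3/2 + (-105*(-154))/2 = 3/2 + (½)*16170 = 3/2 + 8085 = 16173/2 ≈ 8086.5)
1/(U + (s(150, 154) - 1*14206)) = 1/(16173/2 + ((154 + 150) - 1*14206)) = 1/(16173/2 + (304 - 14206)) = 1/(16173/2 - 13902) = 1/(-11631/2) = -2/11631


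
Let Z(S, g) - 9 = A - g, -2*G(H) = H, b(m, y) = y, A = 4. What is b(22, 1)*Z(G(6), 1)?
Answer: 12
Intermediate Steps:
G(H) = -H/2
Z(S, g) = 13 - g (Z(S, g) = 9 + (4 - g) = 13 - g)
b(22, 1)*Z(G(6), 1) = 1*(13 - 1*1) = 1*(13 - 1) = 1*12 = 12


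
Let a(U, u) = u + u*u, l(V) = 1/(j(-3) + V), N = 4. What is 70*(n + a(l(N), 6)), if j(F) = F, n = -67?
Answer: -1750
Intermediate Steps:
l(V) = 1/(-3 + V)
a(U, u) = u + u²
70*(n + a(l(N), 6)) = 70*(-67 + 6*(1 + 6)) = 70*(-67 + 6*7) = 70*(-67 + 42) = 70*(-25) = -1750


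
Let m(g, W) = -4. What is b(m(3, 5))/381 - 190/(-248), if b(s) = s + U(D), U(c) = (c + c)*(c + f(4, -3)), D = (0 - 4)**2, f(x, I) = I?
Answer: 87283/47244 ≈ 1.8475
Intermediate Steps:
D = 16 (D = (-4)**2 = 16)
U(c) = 2*c*(-3 + c) (U(c) = (c + c)*(c - 3) = (2*c)*(-3 + c) = 2*c*(-3 + c))
b(s) = 416 + s (b(s) = s + 2*16*(-3 + 16) = s + 2*16*13 = s + 416 = 416 + s)
b(m(3, 5))/381 - 190/(-248) = (416 - 4)/381 - 190/(-248) = 412*(1/381) - 190*(-1/248) = 412/381 + 95/124 = 87283/47244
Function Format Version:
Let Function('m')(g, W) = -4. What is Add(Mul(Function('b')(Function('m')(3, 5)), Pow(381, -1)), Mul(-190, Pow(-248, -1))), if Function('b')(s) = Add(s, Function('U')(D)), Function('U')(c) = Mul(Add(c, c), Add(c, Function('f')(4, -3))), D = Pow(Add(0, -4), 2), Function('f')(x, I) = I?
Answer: Rational(87283, 47244) ≈ 1.8475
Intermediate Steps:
D = 16 (D = Pow(-4, 2) = 16)
Function('U')(c) = Mul(2, c, Add(-3, c)) (Function('U')(c) = Mul(Add(c, c), Add(c, -3)) = Mul(Mul(2, c), Add(-3, c)) = Mul(2, c, Add(-3, c)))
Function('b')(s) = Add(416, s) (Function('b')(s) = Add(s, Mul(2, 16, Add(-3, 16))) = Add(s, Mul(2, 16, 13)) = Add(s, 416) = Add(416, s))
Add(Mul(Function('b')(Function('m')(3, 5)), Pow(381, -1)), Mul(-190, Pow(-248, -1))) = Add(Mul(Add(416, -4), Pow(381, -1)), Mul(-190, Pow(-248, -1))) = Add(Mul(412, Rational(1, 381)), Mul(-190, Rational(-1, 248))) = Add(Rational(412, 381), Rational(95, 124)) = Rational(87283, 47244)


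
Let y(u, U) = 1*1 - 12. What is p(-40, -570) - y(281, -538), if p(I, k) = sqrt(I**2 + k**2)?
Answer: 11 + 10*sqrt(3265) ≈ 582.40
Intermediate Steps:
y(u, U) = -11 (y(u, U) = 1 - 12 = -11)
p(-40, -570) - y(281, -538) = sqrt((-40)**2 + (-570)**2) - 1*(-11) = sqrt(1600 + 324900) + 11 = sqrt(326500) + 11 = 10*sqrt(3265) + 11 = 11 + 10*sqrt(3265)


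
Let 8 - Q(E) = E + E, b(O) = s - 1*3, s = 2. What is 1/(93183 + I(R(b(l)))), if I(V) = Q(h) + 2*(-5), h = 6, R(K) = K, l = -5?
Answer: 1/93169 ≈ 1.0733e-5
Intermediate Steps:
b(O) = -1 (b(O) = 2 - 1*3 = 2 - 3 = -1)
Q(E) = 8 - 2*E (Q(E) = 8 - (E + E) = 8 - 2*E)
I(V) = -14 (I(V) = (8 - 2*6) + 2*(-5) = (8 - 12) - 10 = -4 - 10 = -14)
1/(93183 + I(R(b(l)))) = 1/(93183 - 14) = 1/93169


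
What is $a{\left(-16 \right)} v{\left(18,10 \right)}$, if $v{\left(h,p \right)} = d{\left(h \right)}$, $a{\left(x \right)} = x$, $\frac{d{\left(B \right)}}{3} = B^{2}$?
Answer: $-15552$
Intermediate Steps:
$d{\left(B \right)} = 3 B^{2}$
$v{\left(h,p \right)} = 3 h^{2}$
$a{\left(-16 \right)} v{\left(18,10 \right)} = - 16 \cdot 3 \cdot 18^{2} = - 16 \cdot 3 \cdot 324 = \left(-16\right) 972 = -15552$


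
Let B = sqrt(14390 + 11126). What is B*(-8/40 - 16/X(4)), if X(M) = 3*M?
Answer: -46*sqrt(6379)/15 ≈ -244.93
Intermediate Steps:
B = 2*sqrt(6379) (B = sqrt(25516) = 2*sqrt(6379) ≈ 159.74)
B*(-8/40 - 16/X(4)) = (2*sqrt(6379))*(-8/40 - 16/(3*4)) = (2*sqrt(6379))*(-8*1/40 - 16/12) = (2*sqrt(6379))*(-1/5 - 16*1/12) = (2*sqrt(6379))*(-1/5 - 4/3) = (2*sqrt(6379))*(-23/15) = -46*sqrt(6379)/15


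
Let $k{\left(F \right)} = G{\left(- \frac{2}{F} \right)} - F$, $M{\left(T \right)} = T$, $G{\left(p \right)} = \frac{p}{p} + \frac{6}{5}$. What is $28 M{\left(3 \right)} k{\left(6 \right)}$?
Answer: $- \frac{1596}{5} \approx -319.2$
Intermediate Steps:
$G{\left(p \right)} = \frac{11}{5}$ ($G{\left(p \right)} = 1 + 6 \cdot \frac{1}{5} = 1 + \frac{6}{5} = \frac{11}{5}$)
$k{\left(F \right)} = \frac{11}{5} - F$
$28 M{\left(3 \right)} k{\left(6 \right)} = 28 \cdot 3 \left(\frac{11}{5} - 6\right) = 84 \left(\frac{11}{5} - 6\right) = 84 \left(- \frac{19}{5}\right) = - \frac{1596}{5}$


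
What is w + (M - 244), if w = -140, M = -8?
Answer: -392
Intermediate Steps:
w + (M - 244) = -140 + (-8 - 244) = -140 - 252 = -392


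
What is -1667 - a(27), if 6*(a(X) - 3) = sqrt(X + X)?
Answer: -1670 - sqrt(6)/2 ≈ -1671.2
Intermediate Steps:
a(X) = 3 + sqrt(2)*sqrt(X)/6 (a(X) = 3 + sqrt(X + X)/6 = 3 + sqrt(2*X)/6 = 3 + (sqrt(2)*sqrt(X))/6 = 3 + sqrt(2)*sqrt(X)/6)
-1667 - a(27) = -1667 - (3 + sqrt(2)*sqrt(27)/6) = -1667 - (3 + sqrt(2)*(3*sqrt(3))/6) = -1667 - (3 + sqrt(6)/2) = -1667 + (-3 - sqrt(6)/2) = -1670 - sqrt(6)/2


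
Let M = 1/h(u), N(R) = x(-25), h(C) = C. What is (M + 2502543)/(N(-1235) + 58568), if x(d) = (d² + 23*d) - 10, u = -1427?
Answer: 892782215/20908404 ≈ 42.700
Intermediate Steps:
x(d) = -10 + d² + 23*d
N(R) = 40 (N(R) = -10 + (-25)² + 23*(-25) = -10 + 625 - 575 = 40)
M = -1/1427 (M = 1/(-1427) = -1/1427 ≈ -0.00070077)
(M + 2502543)/(N(-1235) + 58568) = (-1/1427 + 2502543)/(40 + 58568) = (3571128860/1427)/58608 = (3571128860/1427)*(1/58608) = 892782215/20908404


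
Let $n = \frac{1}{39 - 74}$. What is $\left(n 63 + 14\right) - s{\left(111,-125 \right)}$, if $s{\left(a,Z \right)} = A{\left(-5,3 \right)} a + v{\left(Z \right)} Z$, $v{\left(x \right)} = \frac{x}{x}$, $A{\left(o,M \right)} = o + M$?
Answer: $\frac{1796}{5} \approx 359.2$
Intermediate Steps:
$A{\left(o,M \right)} = M + o$
$v{\left(x \right)} = 1$
$n = - \frac{1}{35}$ ($n = \frac{1}{-35} = - \frac{1}{35} \approx -0.028571$)
$s{\left(a,Z \right)} = Z - 2 a$ ($s{\left(a,Z \right)} = \left(3 - 5\right) a + 1 Z = - 2 a + Z = Z - 2 a$)
$\left(n 63 + 14\right) - s{\left(111,-125 \right)} = \left(\left(- \frac{1}{35}\right) 63 + 14\right) - \left(-125 - 222\right) = \left(- \frac{9}{5} + 14\right) - \left(-125 - 222\right) = \frac{61}{5} - -347 = \frac{61}{5} + 347 = \frac{1796}{5}$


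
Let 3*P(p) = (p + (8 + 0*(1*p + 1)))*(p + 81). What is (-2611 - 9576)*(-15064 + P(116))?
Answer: 253050868/3 ≈ 8.4350e+7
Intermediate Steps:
P(p) = (8 + p)*(81 + p)/3 (P(p) = ((p + (8 + 0*(1*p + 1)))*(p + 81))/3 = ((p + (8 + 0*(p + 1)))*(81 + p))/3 = ((p + (8 + 0*(1 + p)))*(81 + p))/3 = ((p + (8 + 0))*(81 + p))/3 = ((p + 8)*(81 + p))/3 = ((8 + p)*(81 + p))/3 = (8 + p)*(81 + p)/3)
(-2611 - 9576)*(-15064 + P(116)) = (-2611 - 9576)*(-15064 + (216 + (1/3)*116**2 + (89/3)*116)) = -12187*(-15064 + (216 + (1/3)*13456 + 10324/3)) = -12187*(-15064 + (216 + 13456/3 + 10324/3)) = -12187*(-15064 + 24428/3) = -12187*(-20764/3) = 253050868/3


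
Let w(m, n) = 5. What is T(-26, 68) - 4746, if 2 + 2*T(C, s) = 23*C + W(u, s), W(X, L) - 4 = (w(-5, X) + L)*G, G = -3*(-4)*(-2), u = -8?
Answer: -5920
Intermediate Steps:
G = -24 (G = 12*(-2) = -24)
W(X, L) = -116 - 24*L (W(X, L) = 4 + (5 + L)*(-24) = 4 + (-120 - 24*L) = -116 - 24*L)
T(C, s) = -59 - 12*s + 23*C/2 (T(C, s) = -1 + (23*C + (-116 - 24*s))/2 = -1 + (-116 - 24*s + 23*C)/2 = -1 + (-58 - 12*s + 23*C/2) = -59 - 12*s + 23*C/2)
T(-26, 68) - 4746 = (-59 - 12*68 + (23/2)*(-26)) - 4746 = (-59 - 816 - 299) - 4746 = -1174 - 4746 = -5920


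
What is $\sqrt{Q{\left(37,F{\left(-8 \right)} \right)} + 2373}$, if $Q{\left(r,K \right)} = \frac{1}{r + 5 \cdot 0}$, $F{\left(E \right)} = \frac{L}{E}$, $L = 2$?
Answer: $\frac{\sqrt{3248674}}{37} \approx 48.714$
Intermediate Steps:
$F{\left(E \right)} = \frac{2}{E}$
$Q{\left(r,K \right)} = \frac{1}{r}$ ($Q{\left(r,K \right)} = \frac{1}{r + 0} = \frac{1}{r}$)
$\sqrt{Q{\left(37,F{\left(-8 \right)} \right)} + 2373} = \sqrt{\frac{1}{37} + 2373} = \sqrt{\frac{87802}{37}} = \frac{\sqrt{3248674}}{37}$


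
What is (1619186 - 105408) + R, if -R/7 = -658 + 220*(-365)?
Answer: 2080484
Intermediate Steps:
R = 566706 (R = -7*(-658 + 220*(-365)) = -7*(-658 - 80300) = -7*(-80958) = 566706)
(1619186 - 105408) + R = (1619186 - 105408) + 566706 = 1513778 + 566706 = 2080484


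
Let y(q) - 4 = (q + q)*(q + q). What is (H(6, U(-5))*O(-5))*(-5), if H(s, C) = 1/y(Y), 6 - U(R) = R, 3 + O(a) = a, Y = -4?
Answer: 10/17 ≈ 0.58823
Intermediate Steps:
O(a) = -3 + a
y(q) = 4 + 4*q² (y(q) = 4 + (q + q)*(q + q) = 4 + (2*q)*(2*q) = 4 + 4*q²)
U(R) = 6 - R
H(s, C) = 1/68 (H(s, C) = 1/(4 + 4*(-4)²) = 1/(4 + 4*16) = 1/(4 + 64) = 1/68)
(H(6, U(-5))*O(-5))*(-5) = ((-3 - 5)/68)*(-5) = ((1/68)*(-8))*(-5) = -2/17*(-5) = 10/17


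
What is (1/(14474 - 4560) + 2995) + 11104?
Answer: 139777487/9914 ≈ 14099.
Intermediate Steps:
(1/(14474 - 4560) + 2995) + 11104 = (1/9914 + 2995) + 11104 = 29692431/9914 + 11104 = 139777487/9914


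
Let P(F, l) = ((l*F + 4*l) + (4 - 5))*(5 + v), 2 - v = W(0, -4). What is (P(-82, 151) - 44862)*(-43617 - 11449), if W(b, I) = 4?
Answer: 4416238134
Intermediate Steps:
v = -2 (v = 2 - 1*4 = 2 - 4 = -2)
P(F, l) = -3 + 12*l + 3*F*l (P(F, l) = ((l*F + 4*l) + (4 - 5))*(5 - 2) = ((F*l + 4*l) - 1)*3 = ((4*l + F*l) - 1)*3 = (-1 + 4*l + F*l)*3 = -3 + 12*l + 3*F*l)
(P(-82, 151) - 44862)*(-43617 - 11449) = ((-3 + 12*151 + 3*(-82)*151) - 44862)*(-43617 - 11449) = ((-3 + 1812 - 37146) - 44862)*(-55066) = (-35337 - 44862)*(-55066) = -80199*(-55066) = 4416238134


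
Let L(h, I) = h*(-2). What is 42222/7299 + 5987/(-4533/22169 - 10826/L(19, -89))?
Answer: 7823194760861/291752392110 ≈ 26.815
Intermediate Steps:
L(h, I) = -2*h
42222/7299 + 5987/(-4533/22169 - 10826/L(19, -89)) = 42222/7299 + 5987/(-4533/22169 - 10826/((-2*19))) = 42222*(1/7299) + 5987/(-4533*1/22169 - 10826/(-38)) = 14074/2433 + 5987/(-4533/22169 - 10826*(-1/38)) = 14074/2433 + 5987/(-4533/22169 + 5413/19) = 14074/2433 + 5987/(119914670/421211) = 14074/2433 + 5987*(421211/119914670) = 14074/2433 + 2521790257/119914670 = 7823194760861/291752392110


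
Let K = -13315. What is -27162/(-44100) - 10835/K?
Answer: 9327617/6524350 ≈ 1.4297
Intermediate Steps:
-27162/(-44100) - 10835/K = -27162/(-44100) - 10835/(-13315) = -27162*(-1/44100) - 10835*(-1/13315) = 1509/2450 + 2167/2663 = 9327617/6524350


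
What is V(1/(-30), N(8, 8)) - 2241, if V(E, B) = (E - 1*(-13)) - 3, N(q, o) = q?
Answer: -66931/30 ≈ -2231.0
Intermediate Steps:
V(E, B) = 10 + E (V(E, B) = (E + 13) - 3 = (13 + E) - 3 = 10 + E)
V(1/(-30), N(8, 8)) - 2241 = (10 + 1/(-30)) - 2241 = (10 - 1/30) - 2241 = 299/30 - 2241 = -66931/30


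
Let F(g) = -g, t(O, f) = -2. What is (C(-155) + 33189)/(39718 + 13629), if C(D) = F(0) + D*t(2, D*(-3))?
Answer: 33499/53347 ≈ 0.62794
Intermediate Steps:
C(D) = -2*D (C(D) = -1*0 + D*(-2) = 0 - 2*D = -2*D)
(C(-155) + 33189)/(39718 + 13629) = (-2*(-155) + 33189)/(39718 + 13629) = (310 + 33189)/53347 = 33499*(1/53347) = 33499/53347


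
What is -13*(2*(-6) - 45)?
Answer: 741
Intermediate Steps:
-13*(2*(-6) - 45) = -13*(-12 - 45) = -13*(-57) = 741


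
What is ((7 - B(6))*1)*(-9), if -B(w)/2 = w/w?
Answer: -81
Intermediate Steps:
B(w) = -2 (B(w) = -2*w/w = -2*1 = -2)
((7 - B(6))*1)*(-9) = ((7 - 1*(-2))*1)*(-9) = ((7 + 2)*1)*(-9) = (9*1)*(-9) = 9*(-9) = -81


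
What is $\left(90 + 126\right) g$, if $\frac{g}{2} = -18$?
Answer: $-7776$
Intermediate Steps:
$g = -36$ ($g = 2 \left(-18\right) = -36$)
$\left(90 + 126\right) g = \left(90 + 126\right) \left(-36\right) = 216 \left(-36\right) = -7776$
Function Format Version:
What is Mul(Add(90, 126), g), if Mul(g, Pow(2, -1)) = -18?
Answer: -7776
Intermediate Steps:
g = -36 (g = Mul(2, -18) = -36)
Mul(Add(90, 126), g) = Mul(Add(90, 126), -36) = Mul(216, -36) = -7776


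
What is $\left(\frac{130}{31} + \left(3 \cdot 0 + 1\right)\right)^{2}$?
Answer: $\frac{25921}{961} \approx 26.973$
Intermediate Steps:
$\left(\frac{130}{31} + \left(3 \cdot 0 + 1\right)\right)^{2} = \left(130 \cdot \frac{1}{31} + \left(0 + 1\right)\right)^{2} = \left(\frac{130}{31} + 1\right)^{2} = \left(\frac{161}{31}\right)^{2} = \frac{25921}{961}$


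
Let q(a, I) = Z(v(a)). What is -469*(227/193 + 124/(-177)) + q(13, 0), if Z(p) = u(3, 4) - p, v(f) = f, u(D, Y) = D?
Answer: -7961453/34161 ≈ -233.06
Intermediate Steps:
Z(p) = 3 - p
q(a, I) = 3 - a
-469*(227/193 + 124/(-177)) + q(13, 0) = -469*(227/193 + 124/(-177)) + (3 - 1*13) = -469*(227*(1/193) + 124*(-1/177)) + (3 - 13) = -469*(227/193 - 124/177) - 10 = -469*16247/34161 - 10 = -7619843/34161 - 10 = -7961453/34161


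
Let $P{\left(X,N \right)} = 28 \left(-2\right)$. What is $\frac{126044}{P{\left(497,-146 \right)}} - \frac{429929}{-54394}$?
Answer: $- \frac{426997582}{190379} \approx -2242.9$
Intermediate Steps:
$P{\left(X,N \right)} = -56$
$\frac{126044}{P{\left(497,-146 \right)}} - \frac{429929}{-54394} = \frac{126044}{-56} - \frac{429929}{-54394} = 126044 \left(- \frac{1}{56}\right) - - \frac{429929}{54394} = - \frac{31511}{14} + \frac{429929}{54394} = - \frac{426997582}{190379}$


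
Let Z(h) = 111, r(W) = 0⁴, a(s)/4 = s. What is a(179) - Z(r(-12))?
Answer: 605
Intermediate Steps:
a(s) = 4*s
r(W) = 0
a(179) - Z(r(-12)) = 4*179 - 1*111 = 716 - 111 = 605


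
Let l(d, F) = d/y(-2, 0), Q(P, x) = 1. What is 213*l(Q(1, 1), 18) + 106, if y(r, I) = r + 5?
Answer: 177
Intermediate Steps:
y(r, I) = 5 + r
l(d, F) = d/3 (l(d, F) = d/(5 - 2) = d/3)
213*l(Q(1, 1), 18) + 106 = 213*((⅓)*1) + 106 = 213*(⅓) + 106 = 71 + 106 = 177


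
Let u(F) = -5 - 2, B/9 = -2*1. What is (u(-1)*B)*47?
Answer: 5922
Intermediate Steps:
B = -18 (B = 9*(-2*1) = 9*(-2) = -18)
u(F) = -7
(u(-1)*B)*47 = -7*(-18)*47 = 126*47 = 5922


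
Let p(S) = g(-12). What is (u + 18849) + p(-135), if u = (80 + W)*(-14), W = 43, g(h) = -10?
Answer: 17117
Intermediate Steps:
p(S) = -10
u = -1722 (u = (80 + 43)*(-14) = 123*(-14) = -1722)
(u + 18849) + p(-135) = (-1722 + 18849) - 10 = 17127 - 10 = 17117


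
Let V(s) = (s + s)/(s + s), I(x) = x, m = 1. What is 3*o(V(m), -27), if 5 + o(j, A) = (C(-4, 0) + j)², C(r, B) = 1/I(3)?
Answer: -29/3 ≈ -9.6667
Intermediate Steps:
C(r, B) = ⅓ (C(r, B) = 1/3 = ⅓)
V(s) = 1 (V(s) = (2*s)/((2*s)) = (2*s)*(1/(2*s)) = 1)
o(j, A) = -5 + (⅓ + j)²
3*o(V(m), -27) = 3*(-5 + (1 + 3*1)²/9) = 3*(-5 + (1 + 3)²/9) = 3*(-5 + (⅑)*4²) = 3*(-5 + (⅑)*16) = 3*(-5 + 16/9) = 3*(-29/9) = -29/3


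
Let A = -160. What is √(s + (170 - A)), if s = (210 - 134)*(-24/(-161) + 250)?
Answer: √501346594/161 ≈ 139.07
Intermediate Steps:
s = 3060824/161 (s = 76*(-24*(-1/161) + 250) = 76*(24/161 + 250) = 76*(40274/161) = 3060824/161 ≈ 19011.)
√(s + (170 - A)) = √(3060824/161 + (170 - 1*(-160))) = √(3060824/161 + (170 + 160)) = √(3060824/161 + 330) = √(3113954/161) = √501346594/161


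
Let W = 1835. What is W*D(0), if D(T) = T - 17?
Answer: -31195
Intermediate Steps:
D(T) = -17 + T
W*D(0) = 1835*(-17 + 0) = 1835*(-17) = -31195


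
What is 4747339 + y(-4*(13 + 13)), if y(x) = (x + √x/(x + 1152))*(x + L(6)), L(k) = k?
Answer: 4757531 - 49*I*√26/262 ≈ 4.7575e+6 - 0.95363*I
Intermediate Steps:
y(x) = (6 + x)*(x + √x/(1152 + x)) (y(x) = (x + √x/(x + 1152))*(x + 6) = (x + √x/(1152 + x))*(6 + x) = (6 + x)*(x + √x/(1152 + x)))
4747339 + y(-4*(13 + 13)) = 4747339 + ((-4*(13 + 13))³ + (-4*(13 + 13))^(3/2) + 6*√(-4*(13 + 13)) + 1158*(-4*(13 + 13))² + 6912*(-4*(13 + 13)))/(1152 - 4*(13 + 13)) = 4747339 + ((-4*26)³ + (-4*26)^(3/2) + 6*√(-4*26) + 1158*(-4*26)² + 6912*(-4*26))/(1152 - 4*26) = 4747339 + ((-104)³ + (-104)^(3/2) + 6*√(-104) + 1158*(-104)² + 6912*(-104))/(1152 - 104) = 4747339 + (-1124864 - 208*I*√26 + 6*(2*I*√26) + 1158*10816 - 718848)/1048 = 4747339 + (-1124864 - 208*I*√26 + 12*I*√26 + 12524928 - 718848)/1048 = 4747339 + (10681216 - 196*I*√26)/1048 = 4747339 + (10192 - 49*I*√26/262) = 4757531 - 49*I*√26/262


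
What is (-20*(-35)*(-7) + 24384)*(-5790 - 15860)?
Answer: -421828600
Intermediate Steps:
(-20*(-35)*(-7) + 24384)*(-5790 - 15860) = (700*(-7) + 24384)*(-21650) = (-4900 + 24384)*(-21650) = 19484*(-21650) = -421828600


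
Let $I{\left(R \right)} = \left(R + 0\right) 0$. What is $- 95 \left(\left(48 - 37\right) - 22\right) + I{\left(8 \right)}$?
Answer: $1045$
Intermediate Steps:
$I{\left(R \right)} = 0$ ($I{\left(R \right)} = R 0 = 0$)
$- 95 \left(\left(48 - 37\right) - 22\right) + I{\left(8 \right)} = - 95 \left(\left(48 - 37\right) - 22\right) + 0 = - 95 \left(11 - 22\right) + 0 = \left(-95\right) \left(-11\right) + 0 = 1045 + 0 = 1045$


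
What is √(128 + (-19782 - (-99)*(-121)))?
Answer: I*√31633 ≈ 177.86*I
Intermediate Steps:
√(128 + (-19782 - (-99)*(-121))) = √(128 + (-19782 - 1*11979)) = √(128 + (-19782 - 11979)) = √(128 - 31761) = √(-31633) = I*√31633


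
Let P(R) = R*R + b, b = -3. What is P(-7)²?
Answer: 2116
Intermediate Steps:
P(R) = -3 + R² (P(R) = R*R - 3 = R² - 3 = -3 + R²)
P(-7)² = (-3 + (-7)²)² = (-3 + 49)² = 46² = 2116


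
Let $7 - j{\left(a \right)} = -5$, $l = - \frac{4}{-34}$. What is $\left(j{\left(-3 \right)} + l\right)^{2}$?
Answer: $\frac{42436}{289} \approx 146.84$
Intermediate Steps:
$l = \frac{2}{17}$ ($l = \left(-4\right) \left(- \frac{1}{34}\right) = \frac{2}{17} \approx 0.11765$)
$j{\left(a \right)} = 12$ ($j{\left(a \right)} = 7 - -5 = 7 + 5 = 12$)
$\left(j{\left(-3 \right)} + l\right)^{2} = \left(12 + \frac{2}{17}\right)^{2} = \left(\frac{206}{17}\right)^{2} = \frac{42436}{289}$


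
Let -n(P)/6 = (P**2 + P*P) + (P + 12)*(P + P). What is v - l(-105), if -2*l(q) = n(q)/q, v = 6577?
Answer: 7765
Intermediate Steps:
n(P) = -12*P**2 - 12*P*(12 + P) (n(P) = -6*((P**2 + P*P) + (P + 12)*(P + P)) = -6*((P**2 + P**2) + (12 + P)*(2*P)) = -6*(2*P**2 + 2*P*(12 + P)) = -12*P**2 - 12*P*(12 + P))
l(q) = 72 + 12*q (l(q) = -(-24*q*(6 + q))/(2*q) = -(-144 - 24*q)/2 = 72 + 12*q)
v - l(-105) = 6577 - (72 + 12*(-105)) = 6577 - (72 - 1260) = 6577 - 1*(-1188) = 6577 + 1188 = 7765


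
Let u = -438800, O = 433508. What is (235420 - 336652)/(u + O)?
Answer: 2812/147 ≈ 19.129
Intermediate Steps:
(235420 - 336652)/(u + O) = (235420 - 336652)/(-438800 + 433508) = -101232/(-5292) = -101232*(-1/5292) = 2812/147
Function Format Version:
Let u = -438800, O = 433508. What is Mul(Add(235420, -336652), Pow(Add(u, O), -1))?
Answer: Rational(2812, 147) ≈ 19.129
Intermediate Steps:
Mul(Add(235420, -336652), Pow(Add(u, O), -1)) = Mul(Add(235420, -336652), Pow(Add(-438800, 433508), -1)) = Mul(-101232, Pow(-5292, -1)) = Mul(-101232, Rational(-1, 5292)) = Rational(2812, 147)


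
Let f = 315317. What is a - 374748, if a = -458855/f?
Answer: -118164873971/315317 ≈ -3.7475e+5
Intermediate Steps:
a = -458855/315317 ≈ -1.4552
a - 374748 = -458855/315317 - 374748 = -118164873971/315317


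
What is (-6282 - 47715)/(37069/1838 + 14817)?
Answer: -99246486/27270715 ≈ -3.6393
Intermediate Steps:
(-6282 - 47715)/(37069/1838 + 14817) = -53997/(37069*(1/1838) + 14817) = -53997/(37069/1838 + 14817) = -53997/27270715/1838 = -53997*1838/27270715 = -99246486/27270715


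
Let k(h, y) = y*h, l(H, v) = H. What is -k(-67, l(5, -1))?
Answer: 335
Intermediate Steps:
k(h, y) = h*y
-k(-67, l(5, -1)) = -(-67)*5 = -1*(-335) = 335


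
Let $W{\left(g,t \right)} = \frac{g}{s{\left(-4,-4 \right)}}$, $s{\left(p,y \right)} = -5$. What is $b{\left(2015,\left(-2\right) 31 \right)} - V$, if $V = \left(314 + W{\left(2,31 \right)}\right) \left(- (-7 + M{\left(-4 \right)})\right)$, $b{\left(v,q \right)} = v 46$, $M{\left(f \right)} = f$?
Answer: $\frac{446202}{5} \approx 89240.0$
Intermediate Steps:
$b{\left(v,q \right)} = 46 v$
$W{\left(g,t \right)} = - \frac{g}{5}$ ($W{\left(g,t \right)} = \frac{g}{-5} = g \left(- \frac{1}{5}\right) = - \frac{g}{5}$)
$V = \frac{17248}{5}$ ($V = \left(314 - \frac{2}{5}\right) \left(- (-7 - 4)\right) = \left(314 - \frac{2}{5}\right) \left(\left(-1\right) \left(-11\right)\right) = \frac{1568}{5} \cdot 11 = \frac{17248}{5} \approx 3449.6$)
$b{\left(2015,\left(-2\right) 31 \right)} - V = 46 \cdot 2015 - \frac{17248}{5} = 92690 - \frac{17248}{5} = \frac{446202}{5}$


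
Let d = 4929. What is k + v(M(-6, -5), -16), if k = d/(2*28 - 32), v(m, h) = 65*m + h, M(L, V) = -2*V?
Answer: 6715/8 ≈ 839.38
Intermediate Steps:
v(m, h) = h + 65*m
k = 1643/8 (k = 4929/(2*28 - 32) = 4929/(56 - 32) = 4929/24 = 4929*(1/24) = 1643/8 ≈ 205.38)
k + v(M(-6, -5), -16) = 1643/8 + (-16 + 65*(-2*(-5))) = 1643/8 + (-16 + 65*10) = 1643/8 + (-16 + 650) = 1643/8 + 634 = 6715/8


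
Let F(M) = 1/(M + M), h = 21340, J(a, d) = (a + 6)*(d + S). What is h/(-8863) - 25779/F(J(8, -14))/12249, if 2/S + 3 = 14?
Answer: 323177490884/398063919 ≈ 811.87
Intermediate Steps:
S = 2/11 (S = 2/(-3 + 14) = 2/11 ≈ 0.18182)
J(a, d) = (6 + a)*(2/11 + d) (J(a, d) = (a + 6)*(d + 2/11) = (6 + a)*(2/11 + d))
F(M) = 1/(2*M)
h/(-8863) - 25779/F(J(8, -14))/12249 = 21340/(-8863) - 25779/(1/(2*(12/11 + 6*(-14) + (2/11)*8 + 8*(-14))))/12249 = 21340*(-1/8863) - 25779/(1/(2*(12/11 - 84 + 16/11 - 112)))*(1/12249) = -21340/8863 - 25779/(1/(2*(-2128/11)))*(1/12249) = -21340/8863 - 25779/((½)*(-11/2128))*(1/12249) = -21340/8863 - 25779/(-11/4256)*(1/12249) = -21340/8863 - 25779*(-4256/11)*(1/12249) = -21340/8863 + (109715424/11)*(1/12249) = -21340/8863 + 36571808/44913 = 323177490884/398063919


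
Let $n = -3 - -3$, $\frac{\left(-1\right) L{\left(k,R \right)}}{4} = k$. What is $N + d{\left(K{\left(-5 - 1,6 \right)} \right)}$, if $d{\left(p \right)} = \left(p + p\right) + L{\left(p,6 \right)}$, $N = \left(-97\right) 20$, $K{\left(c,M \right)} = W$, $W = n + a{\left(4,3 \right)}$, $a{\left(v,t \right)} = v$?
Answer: $-1948$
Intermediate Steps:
$L{\left(k,R \right)} = - 4 k$
$n = 0$ ($n = -3 + 3 = 0$)
$W = 4$ ($W = 0 + 4 = 4$)
$K{\left(c,M \right)} = 4$
$N = -1940$
$d{\left(p \right)} = - 2 p$ ($d{\left(p \right)} = \left(p + p\right) - 4 p = 2 p - 4 p = - 2 p$)
$N + d{\left(K{\left(-5 - 1,6 \right)} \right)} = -1940 - 8 = -1948$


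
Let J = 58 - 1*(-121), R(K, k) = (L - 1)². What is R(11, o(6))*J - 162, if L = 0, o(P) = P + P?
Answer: 17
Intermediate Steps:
o(P) = 2*P
R(K, k) = 1 (R(K, k) = (0 - 1)² = (-1)² = 1)
J = 179 (J = 58 + 121 = 179)
R(11, o(6))*J - 162 = 1*179 - 162 = 179 - 162 = 17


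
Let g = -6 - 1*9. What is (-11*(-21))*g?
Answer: -3465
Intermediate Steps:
g = -15 (g = -6 - 9 = -15)
(-11*(-21))*g = -11*(-21)*(-15) = 231*(-15) = -3465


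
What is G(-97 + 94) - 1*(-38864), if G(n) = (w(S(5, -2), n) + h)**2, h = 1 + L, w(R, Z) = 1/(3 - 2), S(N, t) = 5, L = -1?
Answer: 38865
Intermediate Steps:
w(R, Z) = 1 (w(R, Z) = 1/1 = 1)
h = 0 (h = 1 - 1 = 0)
G(n) = 1 (G(n) = (1 + 0)**2 = 1**2 = 1)
G(-97 + 94) - 1*(-38864) = 1 - 1*(-38864) = 1 + 38864 = 38865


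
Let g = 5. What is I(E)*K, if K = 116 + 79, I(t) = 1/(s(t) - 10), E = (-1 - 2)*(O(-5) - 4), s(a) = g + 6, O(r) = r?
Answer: 195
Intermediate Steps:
s(a) = 11 (s(a) = 5 + 6 = 11)
E = 27 (E = (-1 - 2)*(-5 - 4) = -3*(-9) = 27)
I(t) = 1 (I(t) = 1/(11 - 10) = 1/1 = 1)
K = 195
I(E)*K = 1*195 = 195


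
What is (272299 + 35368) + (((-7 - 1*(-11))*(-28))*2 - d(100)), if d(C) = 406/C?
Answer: 15371947/50 ≈ 3.0744e+5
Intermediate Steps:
(272299 + 35368) + (((-7 - 1*(-11))*(-28))*2 - d(100)) = (272299 + 35368) + (((-7 - 1*(-11))*(-28))*2 - 406/100) = 307667 + (((-7 + 11)*(-28))*2 - 406/100) = 307667 + ((4*(-28))*2 - 1*203/50) = 307667 + (-112*2 - 203/50) = 307667 + (-224 - 203/50) = 307667 - 11403/50 = 15371947/50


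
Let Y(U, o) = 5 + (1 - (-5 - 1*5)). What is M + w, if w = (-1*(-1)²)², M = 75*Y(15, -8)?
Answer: 1201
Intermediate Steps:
Y(U, o) = 16 (Y(U, o) = 5 + (1 - (-5 - 5)) = 5 + (1 - 1*(-10)) = 5 + (1 + 10) = 5 + 11 = 16)
M = 1200 (M = 75*16 = 1200)
w = 1 (w = (-1*1)² = (-1)² = 1)
M + w = 1200 + 1 = 1201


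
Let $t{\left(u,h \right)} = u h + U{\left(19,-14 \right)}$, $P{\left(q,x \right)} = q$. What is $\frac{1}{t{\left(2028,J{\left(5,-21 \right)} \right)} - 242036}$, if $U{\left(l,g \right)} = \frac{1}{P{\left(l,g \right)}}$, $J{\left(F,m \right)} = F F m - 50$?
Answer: $- \frac{19}{26754583} \approx -7.1016 \cdot 10^{-7}$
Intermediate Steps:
$J{\left(F,m \right)} = -50 + m F^{2}$ ($J{\left(F,m \right)} = F^{2} m - 50 = m F^{2} - 50 = -50 + m F^{2}$)
$U{\left(l,g \right)} = \frac{1}{l}$
$t{\left(u,h \right)} = \frac{1}{19} + h u$ ($t{\left(u,h \right)} = u h + \frac{1}{19} = h u + \frac{1}{19} = \frac{1}{19} + h u$)
$\frac{1}{t{\left(2028,J{\left(5,-21 \right)} \right)} - 242036} = \frac{1}{\left(\frac{1}{19} + \left(-50 - 21 \cdot 5^{2}\right) 2028\right) - 242036} = \frac{1}{\left(\frac{1}{19} + \left(-50 - 525\right) 2028\right) - 242036} = \frac{1}{\left(\frac{1}{19} - 1166100\right) - 242036} = \frac{1}{- \frac{22155899}{19} - 242036} = \frac{1}{- \frac{26754583}{19}} = - \frac{19}{26754583}$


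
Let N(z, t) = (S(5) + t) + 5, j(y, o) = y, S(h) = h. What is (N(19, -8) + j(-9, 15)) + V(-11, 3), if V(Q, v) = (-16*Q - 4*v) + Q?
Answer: 146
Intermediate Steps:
V(Q, v) = -15*Q - 4*v
N(z, t) = 10 + t (N(z, t) = (5 + t) + 5 = 10 + t)
(N(19, -8) + j(-9, 15)) + V(-11, 3) = ((10 - 8) - 9) + (-15*(-11) - 4*3) = (2 - 9) + (165 - 12) = -7 + 153 = 146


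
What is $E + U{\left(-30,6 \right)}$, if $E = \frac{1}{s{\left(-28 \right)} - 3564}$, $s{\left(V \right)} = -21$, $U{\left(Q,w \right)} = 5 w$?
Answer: $\frac{107549}{3585} \approx 30.0$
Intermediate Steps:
$E = - \frac{1}{3585}$ ($E = \frac{1}{-21 - 3564} = \frac{1}{-3585} = - \frac{1}{3585} \approx -0.00027894$)
$E + U{\left(-30,6 \right)} = - \frac{1}{3585} + 5 \cdot 6 = - \frac{1}{3585} + 30 = \frac{107549}{3585}$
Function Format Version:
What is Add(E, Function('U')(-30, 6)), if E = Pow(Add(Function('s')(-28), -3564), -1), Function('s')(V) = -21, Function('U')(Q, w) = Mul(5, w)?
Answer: Rational(107549, 3585) ≈ 30.000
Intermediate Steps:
E = Rational(-1, 3585) (E = Pow(Add(-21, -3564), -1) = Pow(-3585, -1) = Rational(-1, 3585) ≈ -0.00027894)
Add(E, Function('U')(-30, 6)) = Add(Rational(-1, 3585), Mul(5, 6)) = Add(Rational(-1, 3585), 30) = Rational(107549, 3585)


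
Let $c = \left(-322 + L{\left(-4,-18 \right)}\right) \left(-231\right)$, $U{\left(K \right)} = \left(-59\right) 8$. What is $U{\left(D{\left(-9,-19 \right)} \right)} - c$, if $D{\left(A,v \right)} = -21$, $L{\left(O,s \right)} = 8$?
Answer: $-73006$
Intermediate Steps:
$U{\left(K \right)} = -472$
$c = 72534$ ($c = \left(-322 + 8\right) \left(-231\right) = \left(-314\right) \left(-231\right) = 72534$)
$U{\left(D{\left(-9,-19 \right)} \right)} - c = -472 - 72534 = -73006$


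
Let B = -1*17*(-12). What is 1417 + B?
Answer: 1621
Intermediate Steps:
B = 204 (B = -17*(-12) = 204)
1417 + B = 1417 + 204 = 1621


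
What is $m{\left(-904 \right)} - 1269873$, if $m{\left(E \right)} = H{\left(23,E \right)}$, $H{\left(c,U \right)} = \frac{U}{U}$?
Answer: $-1269872$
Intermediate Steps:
$H{\left(c,U \right)} = 1$
$m{\left(E \right)} = 1$
$m{\left(-904 \right)} - 1269873 = 1 - 1269873 = -1269872$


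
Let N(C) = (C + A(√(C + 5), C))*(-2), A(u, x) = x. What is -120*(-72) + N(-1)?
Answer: 8644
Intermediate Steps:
N(C) = -4*C (N(C) = (C + C)*(-2) = (2*C)*(-2) = -4*C)
-120*(-72) + N(-1) = -120*(-72) - 4*(-1) = 8640 + 4 = 8644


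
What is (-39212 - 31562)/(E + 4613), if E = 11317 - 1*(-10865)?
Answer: -70774/26795 ≈ -2.6413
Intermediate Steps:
E = 22182 (E = 11317 + 10865 = 22182)
(-39212 - 31562)/(E + 4613) = (-39212 - 31562)/(22182 + 4613) = -70774/26795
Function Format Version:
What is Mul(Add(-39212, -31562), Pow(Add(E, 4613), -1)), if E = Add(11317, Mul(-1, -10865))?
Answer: Rational(-70774, 26795) ≈ -2.6413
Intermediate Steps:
E = 22182 (E = Add(11317, 10865) = 22182)
Mul(Add(-39212, -31562), Pow(Add(E, 4613), -1)) = Mul(Add(-39212, -31562), Pow(Add(22182, 4613), -1)) = Mul(-70774, Pow(26795, -1)) = Mul(-70774, Rational(1, 26795)) = Rational(-70774, 26795)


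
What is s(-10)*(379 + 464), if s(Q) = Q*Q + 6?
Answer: 89358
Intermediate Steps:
s(Q) = 6 + Q**2 (s(Q) = Q**2 + 6 = 6 + Q**2)
s(-10)*(379 + 464) = (6 + (-10)**2)*(379 + 464) = (6 + 100)*843 = 106*843 = 89358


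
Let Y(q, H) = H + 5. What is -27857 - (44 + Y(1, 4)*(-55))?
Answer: -27406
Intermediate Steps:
Y(q, H) = 5 + H
-27857 - (44 + Y(1, 4)*(-55)) = -27857 - (44 + (5 + 4)*(-55)) = -27857 - (44 + 9*(-55)) = -27857 - (44 - 495) = -27857 - 1*(-451) = -27857 + 451 = -27406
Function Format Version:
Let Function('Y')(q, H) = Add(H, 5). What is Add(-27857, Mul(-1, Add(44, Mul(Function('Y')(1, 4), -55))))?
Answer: -27406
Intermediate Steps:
Function('Y')(q, H) = Add(5, H)
Add(-27857, Mul(-1, Add(44, Mul(Function('Y')(1, 4), -55)))) = Add(-27857, Mul(-1, Add(44, Mul(Add(5, 4), -55)))) = Add(-27857, Mul(-1, Add(44, Mul(9, -55)))) = Add(-27857, Mul(-1, Add(44, -495))) = Add(-27857, Mul(-1, -451)) = Add(-27857, 451) = -27406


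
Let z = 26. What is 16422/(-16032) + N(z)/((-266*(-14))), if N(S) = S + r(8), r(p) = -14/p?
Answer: -632987/621908 ≈ -1.0178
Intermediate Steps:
N(S) = -7/4 + S (N(S) = S - 14/8 = S - 14*⅛ = S - 7/4 = -7/4 + S)
16422/(-16032) + N(z)/((-266*(-14))) = 16422/(-16032) + (-7/4 + 26)/((-266*(-14))) = 16422*(-1/16032) + (97/4)/3724 = -2737/2672 + (97/4)*(1/3724) = -2737/2672 + 97/14896 = -632987/621908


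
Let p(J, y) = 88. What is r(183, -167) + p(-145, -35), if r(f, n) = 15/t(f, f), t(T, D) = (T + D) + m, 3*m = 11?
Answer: 97637/1109 ≈ 88.041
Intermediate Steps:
m = 11/3 (m = (⅓)*11 = 11/3 ≈ 3.6667)
t(T, D) = 11/3 + D + T (t(T, D) = (T + D) + 11/3 = (D + T) + 11/3 = 11/3 + D + T)
r(f, n) = 15/(11/3 + 2*f) (r(f, n) = 15/(11/3 + f + f) = 15/(11/3 + 2*f))
r(183, -167) + p(-145, -35) = 45/(11 + 6*183) + 88 = 45/(11 + 1098) + 88 = 45/1109 + 88 = 97637/1109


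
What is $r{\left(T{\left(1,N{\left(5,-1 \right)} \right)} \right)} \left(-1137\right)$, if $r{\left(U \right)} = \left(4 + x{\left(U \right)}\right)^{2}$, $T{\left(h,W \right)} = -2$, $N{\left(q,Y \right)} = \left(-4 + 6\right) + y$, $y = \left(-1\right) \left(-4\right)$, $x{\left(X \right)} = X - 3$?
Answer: $-1137$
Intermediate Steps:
$x{\left(X \right)} = -3 + X$ ($x{\left(X \right)} = X - 3 = -3 + X$)
$y = 4$
$N{\left(q,Y \right)} = 6$ ($N{\left(q,Y \right)} = \left(-4 + 6\right) + 4 = 2 + 4 = 6$)
$r{\left(U \right)} = \left(1 + U\right)^{2}$ ($r{\left(U \right)} = \left(4 + \left(-3 + U\right)\right)^{2} = \left(1 + U\right)^{2}$)
$r{\left(T{\left(1,N{\left(5,-1 \right)} \right)} \right)} \left(-1137\right) = \left(1 - 2\right)^{2} \left(-1137\right) = \left(-1\right)^{2} \left(-1137\right) = 1 \left(-1137\right) = -1137$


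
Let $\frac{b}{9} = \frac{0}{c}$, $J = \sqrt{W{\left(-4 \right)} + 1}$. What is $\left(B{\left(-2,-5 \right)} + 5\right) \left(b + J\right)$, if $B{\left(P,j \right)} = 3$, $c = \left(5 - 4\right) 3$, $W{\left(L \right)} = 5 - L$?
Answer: $8 \sqrt{10} \approx 25.298$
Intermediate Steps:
$c = 3$ ($c = 1 \cdot 3 = 3$)
$J = \sqrt{10}$ ($J = \sqrt{\left(5 - -4\right) + 1} = \sqrt{\left(5 + 4\right) + 1} = \sqrt{9 + 1} = \sqrt{10} \approx 3.1623$)
$b = 0$ ($b = 9 \cdot \frac{0}{3} = 9 \cdot 0 \cdot \frac{1}{3} = 9 \cdot 0 = 0$)
$\left(B{\left(-2,-5 \right)} + 5\right) \left(b + J\right) = \left(3 + 5\right) \left(0 + \sqrt{10}\right) = 8 \sqrt{10}$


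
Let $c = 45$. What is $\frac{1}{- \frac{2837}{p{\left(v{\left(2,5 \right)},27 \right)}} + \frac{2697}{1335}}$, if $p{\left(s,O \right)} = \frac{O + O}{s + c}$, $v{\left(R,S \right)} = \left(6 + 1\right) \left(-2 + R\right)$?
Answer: $- \frac{2670}{6306931} \approx -0.00042334$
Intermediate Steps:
$v{\left(R,S \right)} = -14 + 7 R$ ($v{\left(R,S \right)} = 7 \left(-2 + R\right) = -14 + 7 R$)
$p{\left(s,O \right)} = \frac{2 O}{45 + s}$ ($p{\left(s,O \right)} = \frac{O + O}{s + 45} = \frac{2 O}{45 + s}$)
$\frac{1}{- \frac{2837}{p{\left(v{\left(2,5 \right)},27 \right)}} + \frac{2697}{1335}} = \frac{1}{- \frac{2837}{2 \cdot 27 \frac{1}{45 + \left(-14 + 7 \cdot 2\right)}} + \frac{2697}{1335}} = \frac{1}{- \frac{2837}{2 \cdot 27 \frac{1}{45 + \left(-14 + 14\right)}} + 2697 \cdot \frac{1}{1335}} = \frac{1}{- \frac{2837}{2 \cdot 27 \frac{1}{45 + 0}} + \frac{899}{445}} = \frac{1}{- \frac{2837}{2 \cdot 27 \cdot \frac{1}{45}} + \frac{899}{445}} = \frac{1}{- \frac{2837}{\frac{6}{5}} + \frac{899}{445}} = \frac{1}{\left(-2837\right) \frac{5}{6} + \frac{899}{445}} = \frac{1}{- \frac{14185}{6} + \frac{899}{445}} = \frac{1}{- \frac{6306931}{2670}} = - \frac{2670}{6306931}$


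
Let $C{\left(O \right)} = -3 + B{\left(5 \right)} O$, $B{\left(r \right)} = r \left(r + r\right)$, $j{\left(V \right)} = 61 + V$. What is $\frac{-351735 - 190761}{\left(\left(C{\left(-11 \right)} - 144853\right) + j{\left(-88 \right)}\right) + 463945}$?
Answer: $- \frac{33906}{19907} \approx -1.7032$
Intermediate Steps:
$B{\left(r \right)} = 2 r^{2}$ ($B{\left(r \right)} = r 2 r = 2 r^{2}$)
$C{\left(O \right)} = -3 + 50 O$ ($C{\left(O \right)} = -3 + 2 \cdot 5^{2} O = -3 + 2 \cdot 25 O = -3 + 50 O$)
$\frac{-351735 - 190761}{\left(\left(C{\left(-11 \right)} - 144853\right) + j{\left(-88 \right)}\right) + 463945} = \frac{-351735 - 190761}{\left(\left(\left(-3 + 50 \left(-11\right)\right) - 144853\right) + \left(61 - 88\right)\right) + 463945} = - \frac{542496}{\left(\left(\left(-3 - 550\right) - 144853\right) - 27\right) + 463945} = - \frac{542496}{\left(\left(-553 - 144853\right) - 27\right) + 463945} = - \frac{542496}{\left(-145406 - 27\right) + 463945} = - \frac{542496}{-145433 + 463945} = - \frac{542496}{318512} = \left(-542496\right) \frac{1}{318512} = - \frac{33906}{19907}$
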